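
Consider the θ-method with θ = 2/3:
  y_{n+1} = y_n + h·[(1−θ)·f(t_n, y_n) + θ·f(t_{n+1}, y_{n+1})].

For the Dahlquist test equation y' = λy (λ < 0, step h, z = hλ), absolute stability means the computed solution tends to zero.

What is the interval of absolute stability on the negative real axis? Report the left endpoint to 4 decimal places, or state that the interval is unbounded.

interval (−∞, 0).

On y'=λy, z=hλ:
  y_{n+1} = y_n + z·[1/3·y_n + 2/3·y_{n+1}] ⇒ (1 − 2/3z)y_{n+1} = (1 + 1/3z)y_n
  so R(z) = (1 + 1/3z)/(1 − 2/3z).

Find x<0 with |R(x)|<1.
x=-0.77: |R|=0.4912
x=-2: |R|=0.1429
x=-10: |R|=0.3043
x=-100: |R|=0.4778
θ=2/3≥1/2 ⇒ |1+1/3x|<|1−2/3x| ∀x<0 ⇒ unbounded interval.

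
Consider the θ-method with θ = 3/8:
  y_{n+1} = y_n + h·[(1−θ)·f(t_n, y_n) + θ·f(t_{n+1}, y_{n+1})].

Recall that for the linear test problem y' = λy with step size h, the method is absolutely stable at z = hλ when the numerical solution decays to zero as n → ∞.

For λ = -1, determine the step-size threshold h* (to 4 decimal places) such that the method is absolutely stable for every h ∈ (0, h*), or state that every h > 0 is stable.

With y'=λy (z=hλ):
  y_{n+1} = y_n + z·[5/8·y_n + 3/8·y_{n+1}] ⇒ (1 − 3/8z)y_{n+1} = (1 + 5/8z)y_n
  R(z) = (1 + 5/8z)/(1 − 3/8z).

Find x<0 with |R(x)|<1.
x=-1.01: |R|=0.2675
R=−1: 1+5/8x = −1+3/8x ⇒ -1/4x=2 ⇒ x=2/(-1/4)=-8.0000
Confirm numerically:
  x=-7.523: |R|=0.96879 <1
  x=-5.873: |R|=0.83395 <1
  x=-4.209: |R|=0.63242 <1
  x=-8.397: |R|=1.02392 >1
  x=-8.300: |R|=1.01824 >1
  x=-8.195: |R|=1.01197 >1
So |R|<1 on (-8.0000, 0).

(-8.0000,0); λ=-1 ⇒ h* = (8)/1 = 8.0000.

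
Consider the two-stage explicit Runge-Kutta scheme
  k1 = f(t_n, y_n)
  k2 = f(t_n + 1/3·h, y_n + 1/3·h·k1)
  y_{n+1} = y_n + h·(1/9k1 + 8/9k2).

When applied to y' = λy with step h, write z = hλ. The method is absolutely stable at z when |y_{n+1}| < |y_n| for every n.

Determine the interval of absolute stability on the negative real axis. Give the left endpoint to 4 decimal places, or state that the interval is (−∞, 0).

On y'=λy, z=hλ:
  k1=λy_n ⇒ h·k1=z·y_n;  k2=λ(1+1/3z)y_n ⇒ h·k2=z(1+1/3z)y_n
  y_{n+1}/y_n = 1 + 1/9z + 8/9z(1+1/3z) = 1 + z + 8/27z²
  ⇒ R(z) = 1 + z + 8/27z².

Solve |R(x)|<1 on ℝ⁻.
x=-0.78: |R|=0.4003
R=1: x+8/27x²=0 ⇒ x=−27/8=-3.3750; min R=1−1/(4·8/27)=0.1562>−1
Confirm numerically:
  x=-2.820: |R|=0.53627 <1
  x=-2.769: |R|=0.50281 <1
  x=-2.702: |R|=0.46120 <1
  x=-1.475: |R|=0.16963 <1
  x=-3.923: |R|=1.63698 >1
  x=-3.530: |R|=1.16212 >1
  x=-3.473: |R|=1.10085 >1
Interval (-3.3750, 0).

(-3.3750, 0).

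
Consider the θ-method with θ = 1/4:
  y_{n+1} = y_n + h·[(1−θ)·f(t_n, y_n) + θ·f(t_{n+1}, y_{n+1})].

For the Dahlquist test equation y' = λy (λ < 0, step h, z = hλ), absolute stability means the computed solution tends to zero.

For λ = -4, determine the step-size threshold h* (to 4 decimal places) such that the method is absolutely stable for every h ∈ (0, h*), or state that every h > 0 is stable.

Test eqn y'=λy, z=hλ:
  y_{n+1} = y_n + z·[3/4·y_n + 1/4·y_{n+1}] ⇒ (1 − 1/4z)y_{n+1} = (1 + 3/4z)y_n
  ⇒ R(z) = (1 + 3/4z)/(1 − 1/4z).

Solve |R(x)|<1 on ℝ⁻.
x=-0.75: |R|=0.3684
R=−1: 1+3/4x = −1+1/4x ⇒ -1/2x=2 ⇒ x=2/(-1/2)=-4.0000
Confirm numerically:
  x=-3.733: |R|=0.93095 <1
  x=-3.050: |R|=0.73050 <1
  x=-1.665: |R|=0.17564 <1
  x=-4.136: |R|=1.03343 >1
  x=-4.078: |R|=1.01931 >1
Interval (-4.0000, 0).

(-4.0000,0); λ=-4 ⇒ h* = (4)/4 = 1.0000.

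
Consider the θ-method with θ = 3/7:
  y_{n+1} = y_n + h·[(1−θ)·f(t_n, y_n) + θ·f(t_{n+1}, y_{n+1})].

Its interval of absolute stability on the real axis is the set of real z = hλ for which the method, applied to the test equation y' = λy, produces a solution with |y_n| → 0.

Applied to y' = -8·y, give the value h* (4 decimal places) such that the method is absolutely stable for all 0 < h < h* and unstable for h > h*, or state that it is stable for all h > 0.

(-14.0000,0); λ=-8 ⇒ h* = (14)/8 = 1.7500.

With y'=λy (z=hλ):
  y_{n+1} = y_n + z·[4/7·y_n + 3/7·y_{n+1}] ⇒ (1 − 3/7z)y_{n+1} = (1 + 4/7z)y_n
  Hence R(z) = (1 + 4/7z)/(1 − 3/7z).

Find x<0 with |R(x)|<1.
x=-1.09: |R|=0.2571
R=−1: 1+4/7x = −1+3/7x ⇒ -1/7x=2 ⇒ x=2/(-1/7)=-14.0000
Confirm numerically:
  x=-12.500: |R|=0.96629 <1
  x=-11.525: |R|=0.94047 <1
  x=-10.834: |R|=0.91985 <1
  x=-6.820: |R|=0.73853 <1
  x=-14.288: |R|=1.00578 >1
  x=-14.247: |R|=1.00497 >1
Stable set (-14.0000, 0).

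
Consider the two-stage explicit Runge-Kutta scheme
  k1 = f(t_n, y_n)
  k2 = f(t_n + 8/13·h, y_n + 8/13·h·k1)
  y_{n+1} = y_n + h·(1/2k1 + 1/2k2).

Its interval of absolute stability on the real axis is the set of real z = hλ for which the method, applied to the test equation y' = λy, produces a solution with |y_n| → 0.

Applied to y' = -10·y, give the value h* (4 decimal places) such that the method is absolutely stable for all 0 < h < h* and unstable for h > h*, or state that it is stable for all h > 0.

(-3.2500,0); λ=-10 ⇒ h* = (13/4)/10 = 0.3250.

Test eqn y'=λy, z=hλ:
  k1=λy_n ⇒ h·k1=z·y_n;  k2=λ(1+8/13z)y_n ⇒ h·k2=z(1+8/13z)y_n
  y_{n+1}/y_n = 1 + 1/2z + 1/2z(1+8/13z) = 1 + z + 4/13z²
  so R(z) = 1 + z + 4/13z².

Need |R(x)|<1, x<0.
x=-0.82: |R|=0.3869
R=1: x+4/13x²=0 ⇒ x=−13/4=-3.2500; min R=1−1/(4·4/13)=0.1875>−1
Confirm numerically:
  x=-2.834: |R|=0.63725 <1
  x=-2.807: |R|=0.61738 <1
  x=-1.986: |R|=0.22760 <1
  x=-1.718: |R|=0.19016 <1
  x=-3.723: |R|=1.54184 >1
  x=-3.336: |R|=1.08828 >1
Interval (-3.2500, 0).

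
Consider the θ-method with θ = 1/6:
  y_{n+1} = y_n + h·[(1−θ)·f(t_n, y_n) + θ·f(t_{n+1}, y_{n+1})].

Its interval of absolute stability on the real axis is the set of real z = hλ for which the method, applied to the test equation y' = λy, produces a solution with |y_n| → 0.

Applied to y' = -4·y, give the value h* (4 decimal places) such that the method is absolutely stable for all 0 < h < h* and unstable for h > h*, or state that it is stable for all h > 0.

(-3.0000,0); λ=-4 ⇒ h* = (3)/4 = 0.7500.

With y'=λy (z=hλ):
  y_{n+1} = y_n + z·[5/6·y_n + 1/6·y_{n+1}] ⇒ (1 − 1/6z)y_{n+1} = (1 + 5/6z)y_n
  ⇒ R(z) = (1 + 5/6z)/(1 − 1/6z).

Need |R(x)|<1, x<0.
x=-1.3: |R|=0.0685
R=−1: 1+5/6x = −1+1/6x ⇒ -2/3x=2 ⇒ x=2/(-2/3)=-3.0000
Confirm numerically:
  x=-2.303: |R|=0.66422 <1
  x=-1.971: |R|=0.48363 <1
  x=-1.531: |R|=0.21976 <1
  x=-3.549: |R|=1.22997 >1
  x=-3.213: |R|=1.09248 >1
Stable set (-3.0000, 0).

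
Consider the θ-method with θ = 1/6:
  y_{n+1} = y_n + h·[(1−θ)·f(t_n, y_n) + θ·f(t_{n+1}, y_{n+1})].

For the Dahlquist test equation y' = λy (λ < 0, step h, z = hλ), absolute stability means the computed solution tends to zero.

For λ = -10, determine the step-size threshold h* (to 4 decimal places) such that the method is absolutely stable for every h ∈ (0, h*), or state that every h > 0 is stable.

On y'=λy, z=hλ:
  y_{n+1} = y_n + z·[5/6·y_n + 1/6·y_{n+1}] ⇒ (1 − 1/6z)y_{n+1} = (1 + 5/6z)y_n
  Hence R(z) = (1 + 5/6z)/(1 − 1/6z).

Need |R(x)|<1, x<0.
x=-1.02: |R|=0.1282
R=−1: 1+5/6x = −1+1/6x ⇒ -2/3x=2 ⇒ x=2/(-2/3)=-3.0000
Confirm numerically:
  x=-2.844: |R|=0.92944 <1
  x=-1.915: |R|=0.45167 <1
  x=-1.820: |R|=0.39642 <1
  x=-3.073: |R|=1.03218 >1
  x=-3.064: |R|=1.02824 >1
Interval (-3.0000, 0).

(-3.0000,0); λ=-10 ⇒ h* = (3)/10 = 0.3000.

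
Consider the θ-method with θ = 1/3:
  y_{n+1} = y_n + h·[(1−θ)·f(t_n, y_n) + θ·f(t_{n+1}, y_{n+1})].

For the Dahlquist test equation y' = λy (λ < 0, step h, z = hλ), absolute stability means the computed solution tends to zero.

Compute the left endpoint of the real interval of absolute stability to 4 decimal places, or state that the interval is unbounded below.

left endpoint -6.0000.

With y'=λy (z=hλ):
  y_{n+1} = y_n + z·[2/3·y_n + 1/3·y_{n+1}] ⇒ (1 − 1/3z)y_{n+1} = (1 + 2/3z)y_n
  R(z) = (1 + 2/3z)/(1 − 1/3z).

Solve |R(x)|<1 on ℝ⁻.
x=-0.37: |R|=0.6706
R=−1: 1+2/3x = −1+1/3x ⇒ -1/3x=2 ⇒ x=2/(-1/3)=-6.0000
Confirm numerically:
  x=-5.780: |R|=0.97494 <1
  x=-4.572: |R|=0.81141 <1
  x=-4.414: |R|=0.78608 <1
  x=-2.970: |R|=0.49246 <1
  x=-6.493: |R|=1.05193 >1
  x=-6.056: |R|=1.00618 >1
Interval (-6.0000, 0).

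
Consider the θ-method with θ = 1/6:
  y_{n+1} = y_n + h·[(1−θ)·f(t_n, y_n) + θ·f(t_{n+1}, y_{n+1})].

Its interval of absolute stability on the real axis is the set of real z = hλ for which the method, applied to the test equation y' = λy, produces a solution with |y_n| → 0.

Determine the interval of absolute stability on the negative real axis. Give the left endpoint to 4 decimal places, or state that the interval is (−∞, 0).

z∈(-3.0000,0).

With y'=λy (z=hλ):
  y_{n+1} = y_n + z·[5/6·y_n + 1/6·y_{n+1}] ⇒ (1 − 1/6z)y_{n+1} = (1 + 5/6z)y_n
  R(z) = (1 + 5/6z)/(1 − 1/6z).

Need |R(x)|<1, x<0.
x=-1.13: |R|=0.0491
R=−1: 1+5/6x = −1+1/6x ⇒ -2/3x=2 ⇒ x=2/(-2/3)=-3.0000
Confirm numerically:
  x=-2.378: |R|=0.70303 <1
  x=-2.025: |R|=0.51402 <1
  x=-1.800: |R|=0.38462 <1
  x=-3.331: |R|=1.14189 >1
  x=-3.089: |R|=1.03917 >1
So |R|<1 on (-3.0000, 0).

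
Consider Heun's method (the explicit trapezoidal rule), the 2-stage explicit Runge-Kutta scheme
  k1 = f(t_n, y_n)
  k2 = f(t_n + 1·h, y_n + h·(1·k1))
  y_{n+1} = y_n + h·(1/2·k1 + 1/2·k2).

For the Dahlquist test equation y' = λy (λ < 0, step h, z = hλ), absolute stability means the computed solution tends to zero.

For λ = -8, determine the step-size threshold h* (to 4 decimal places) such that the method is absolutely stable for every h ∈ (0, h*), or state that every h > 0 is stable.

(-2.0000,0); λ=-8 ⇒ h* = 0.2500.

Set f=λy, z=hλ:
  order 2, 2-stage ⇒ R(z)=1+z+z^2/2
  (e.g. R(-0.62)=0.57220, |R|=0.57220)

Need |R(x)|<1, x<0.
x=-0.62: |R|=0.5722
|R(-2.2)|=1.2200 |R(-1.09)|=0.5040 |R(-0.93)|=0.5025
Bisect:
  x_lo=-2.4328 |R|=1.5264  x_hi=-0.2347 |R|=0.7929
  mid=-1.33371 |R|=0.55568 →hi
  mid=-1.88324 |R|=0.89005 →hi
  mid=-2.15800 |R|=1.17048 →lo
  mid=-2.02062 |R|=1.02083 →lo
  mid=-1.95193 |R|=0.95308 →hi
  mid=-1.98627 |R|=0.98637 →hi
  mid=-2.00344 |R|=1.00345 →lo
  mid=-1.99486 |R|=0.99487 →hi
  ...
  [-2.00009,-1.99996] ⇒ x*=-2.0000
Stable set (-2.0000, 0).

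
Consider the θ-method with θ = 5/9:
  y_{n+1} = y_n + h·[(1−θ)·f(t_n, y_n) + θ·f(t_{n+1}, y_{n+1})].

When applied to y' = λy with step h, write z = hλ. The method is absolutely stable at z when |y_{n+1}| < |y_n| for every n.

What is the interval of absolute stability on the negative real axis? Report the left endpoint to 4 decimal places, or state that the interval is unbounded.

interval (−∞, 0).

With y'=λy (z=hλ):
  y_{n+1} = y_n + z·[4/9·y_n + 5/9·y_{n+1}] ⇒ (1 − 5/9z)y_{n+1} = (1 + 4/9z)y_n
  ⇒ R(z) = (1 + 4/9z)/(1 − 5/9z).

Need |R(x)|<1, x<0.
x=-0.76: |R|=0.4656
x=-2: |R|=0.0526
x=-10: |R|=0.5254
x=-100: |R|=0.7682
θ=5/9≥1/2 ⇒ |1+4/9x|<|1−5/9x| ∀x<0 ⇒ unbounded interval.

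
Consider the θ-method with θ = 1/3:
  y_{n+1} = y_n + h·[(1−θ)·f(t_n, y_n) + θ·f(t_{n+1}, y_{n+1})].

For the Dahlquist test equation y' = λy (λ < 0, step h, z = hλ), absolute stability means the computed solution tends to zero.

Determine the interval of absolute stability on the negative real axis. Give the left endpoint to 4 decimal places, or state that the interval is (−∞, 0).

Set f=λy, z=hλ:
  y_{n+1} = y_n + z·[2/3·y_n + 1/3·y_{n+1}] ⇒ (1 − 1/3z)y_{n+1} = (1 + 2/3z)y_n
  so R(z) = (1 + 2/3z)/(1 − 1/3z).

Need |R(x)|<1, x<0.
x=-0.69: |R|=0.4390
R=−1: 1+2/3x = −1+1/3x ⇒ -1/3x=2 ⇒ x=2/(-1/3)=-6.0000
Confirm numerically:
  x=-5.698: |R|=0.96528 <1
  x=-4.379: |R|=0.78032 <1
  x=-3.259: |R|=0.56207 <1
  x=-6.326: |R|=1.03496 >1
  x=-6.217: |R|=1.02354 >1
Stable set (-6.0000, 0).

(-6.0000, 0).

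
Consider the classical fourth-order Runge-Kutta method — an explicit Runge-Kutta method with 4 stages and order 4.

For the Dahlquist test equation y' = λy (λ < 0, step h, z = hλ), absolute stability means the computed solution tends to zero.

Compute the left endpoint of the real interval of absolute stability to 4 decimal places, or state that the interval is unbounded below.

With y'=λy (z=hλ):
  order 4, 4-stage ⇒ R(z)=1+z+z^2/2+z^3/6+z^4/24
  (e.g. R(-0.44)=0.64416, |R|=0.64416)

Find x<0 with |R(x)|<1.
x=-0.44: |R|=0.6442
|R(-2.83)|=1.0695 |R(-2.75)|=0.9481
Bisect:
  x_lo=-3.6444 |R|=3.2792  x_hi=-0.0914 |R|=0.9126
  mid=-1.86790 |R|=0.29765 →hi
  mid=-2.75614 |R|=0.95693 →hi
  mid=-3.20027 |R|=1.82841 →lo
  mid=-2.97821 |R|=1.33200 →lo
  mid=-2.86717 |R|=1.13063 →lo
  mid=-2.81166 |R|=1.04048 →lo
  mid=-2.78390 |R|=0.99790 →hi
  ...
  [-2.78542,-2.78520] ⇒ x*=-2.7853
So |R|<1 on (-2.7853, 0).

z* = -2.7853.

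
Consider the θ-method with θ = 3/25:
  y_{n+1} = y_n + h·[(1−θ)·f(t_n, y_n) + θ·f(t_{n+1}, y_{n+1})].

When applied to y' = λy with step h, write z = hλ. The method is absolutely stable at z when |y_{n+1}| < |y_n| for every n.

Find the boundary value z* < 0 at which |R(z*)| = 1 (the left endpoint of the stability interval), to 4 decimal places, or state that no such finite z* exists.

On y'=λy, z=hλ:
  y_{n+1} = y_n + z·[22/25·y_n + 3/25·y_{n+1}] ⇒ (1 − 3/25z)y_{n+1} = (1 + 22/25z)y_n
  ⇒ R(z) = (1 + 22/25z)/(1 − 3/25z).

Boundary: |R(x)|=1, x<0.
x=-1.76: |R|=0.4531
R=−1: 1+22/25x = −1+3/25x ⇒ -19/25x=2 ⇒ x=2/(-19/25)=-2.6316
Confirm numerically:
  x=-2.611: |R|=0.98809 <1
  x=-2.306: |R|=0.80619 <1
  x=-2.173: |R|=0.72356 <1
  x=-1.892: |R|=0.54192 <1
  x=-2.954: |R|=1.18091 >1
  x=-2.738: |R|=1.06088 >1
  x=-2.707: |R|=1.04327 >1
Stable set (-2.6316, 0).

z* = -2.6316.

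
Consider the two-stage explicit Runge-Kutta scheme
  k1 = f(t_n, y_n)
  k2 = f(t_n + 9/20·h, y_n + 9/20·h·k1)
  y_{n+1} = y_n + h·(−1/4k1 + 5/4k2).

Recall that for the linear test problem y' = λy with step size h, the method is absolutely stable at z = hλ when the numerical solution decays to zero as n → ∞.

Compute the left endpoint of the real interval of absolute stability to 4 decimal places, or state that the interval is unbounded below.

left endpoint -1.7778.

Test eqn y'=λy, z=hλ:
  k1=λy_n ⇒ h·k1=z·y_n;  k2=λ(1+9/20z)y_n ⇒ h·k2=z(1+9/20z)y_n
  y_{n+1}/y_n = 1 − 1/4z + 5/4z(1+9/20z) = 1 + z + 9/16z²
  Hence R(z) = 1 + z + 9/16z².

Solve |R(x)|<1 on ℝ⁻.
x=-1.73: |R|=0.9535
R=1: x+9/16x²=0 ⇒ x=−16/9=-1.7778; min R=1−1/(4·9/16)=0.5556>−1
Confirm numerically:
  x=-1.690: |R|=0.91656 <1
  x=-1.110: |R|=0.58306 <1
  x=-1.019: |R|=0.56508 <1
  x=-0.980: |R|=0.56022 <1
  x=-2.151: |R|=1.45158 >1
  x=-1.925: |R|=1.15941 >1
Stable set (-1.7778, 0).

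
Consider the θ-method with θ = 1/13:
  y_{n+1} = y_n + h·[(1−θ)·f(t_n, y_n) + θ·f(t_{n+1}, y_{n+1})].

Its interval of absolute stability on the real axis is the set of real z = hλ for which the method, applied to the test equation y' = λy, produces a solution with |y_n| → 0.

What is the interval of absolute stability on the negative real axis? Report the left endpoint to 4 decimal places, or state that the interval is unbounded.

With y'=λy (z=hλ):
  y_{n+1} = y_n + z·[12/13·y_n + 1/13·y_{n+1}] ⇒ (1 − 1/13z)y_{n+1} = (1 + 12/13z)y_n
  so R(z) = (1 + 12/13z)/(1 − 1/13z).

Solve |R(x)|<1 on ℝ⁻.
x=-1.49: |R|=0.3368
R=−1: 1+12/13x = −1+1/13x ⇒ -11/13x=2 ⇒ x=2/(-11/13)=-2.3636
Confirm numerically:
  x=-2.103: |R|=0.81017 <1
  x=-1.457: |R|=0.31016 <1
  x=-0.973: |R|=0.09475 <1
  x=-2.901: |R|=1.37174 >1
  x=-2.572: |R|=1.14719 >1
  x=-2.540: |R|=1.12484 >1
Stable set (-2.3636, 0).

(-2.3636, 0).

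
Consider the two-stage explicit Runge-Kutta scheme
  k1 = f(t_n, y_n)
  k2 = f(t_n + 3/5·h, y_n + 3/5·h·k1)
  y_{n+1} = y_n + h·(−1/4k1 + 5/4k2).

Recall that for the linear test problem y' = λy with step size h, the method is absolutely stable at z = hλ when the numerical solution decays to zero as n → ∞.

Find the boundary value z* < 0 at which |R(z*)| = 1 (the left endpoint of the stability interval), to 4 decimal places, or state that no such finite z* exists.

z* = -1.3333.

Set f=λy, z=hλ:
  k1=λy_n ⇒ h·k1=z·y_n;  k2=λ(1+3/5z)y_n ⇒ h·k2=z(1+3/5z)y_n
  y_{n+1}/y_n = 1 − 1/4z + 5/4z(1+3/5z) = 1 + z + 3/4z²
  ⇒ R(z) = 1 + z + 3/4z².

Need |R(x)|<1, x<0.
x=-0.38: |R|=0.7283
R=1: x+3/4x²=0 ⇒ x=−4/3=-1.3333; min R=1−1/(4·3/4)=0.6667>−1
Confirm numerically:
  x=-1.174: |R|=0.85971 <1
  x=-0.868: |R|=0.69707 <1
  x=-0.625: |R|=0.66797 <1
  x=-1.847: |R|=1.71156 >1
  x=-1.552: |R|=1.25453 >1
  x=-1.495: |R|=1.18127 >1
Stable set (-1.3333, 0).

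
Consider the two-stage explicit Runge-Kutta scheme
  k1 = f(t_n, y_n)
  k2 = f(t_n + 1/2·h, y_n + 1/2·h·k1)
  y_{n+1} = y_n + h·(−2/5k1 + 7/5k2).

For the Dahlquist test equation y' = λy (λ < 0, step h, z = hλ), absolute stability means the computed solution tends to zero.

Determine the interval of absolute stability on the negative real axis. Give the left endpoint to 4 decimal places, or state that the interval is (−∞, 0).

z∈(-1.4286,0).

Test eqn y'=λy, z=hλ:
  k1=λy_n ⇒ h·k1=z·y_n;  k2=λ(1+1/2z)y_n ⇒ h·k2=z(1+1/2z)y_n
  y_{n+1}/y_n = 1 − 2/5z + 7/5z(1+1/2z) = 1 + z + 7/10z²
  Hence R(z) = 1 + z + 7/10z².

Boundary: |R(x)|=1, x<0.
x=-1.08: |R|=0.7365
R=1: x+7/10x²=0 ⇒ x=−10/7=-1.4286; min R=1−1/(4·7/10)=0.6429>−1
Confirm numerically:
  x=-1.130: |R|=0.76383 <1
  x=-1.052: |R|=0.72269 <1
  x=-1.017: |R|=0.70700 <1
  x=-1.965: |R|=1.73786 >1
  x=-1.856: |R|=1.55532 >1
  x=-1.496: |R|=1.07061 >1
Stable set (-1.4286, 0).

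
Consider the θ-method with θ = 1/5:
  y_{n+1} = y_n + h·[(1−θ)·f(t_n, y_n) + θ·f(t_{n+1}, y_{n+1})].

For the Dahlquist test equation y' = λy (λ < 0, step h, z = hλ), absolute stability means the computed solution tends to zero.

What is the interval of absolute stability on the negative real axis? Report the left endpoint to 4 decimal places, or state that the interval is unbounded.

Test eqn y'=λy, z=hλ:
  y_{n+1} = y_n + z·[4/5·y_n + 1/5·y_{n+1}] ⇒ (1 − 1/5z)y_{n+1} = (1 + 4/5z)y_n
  Hence R(z) = (1 + 4/5z)/(1 − 1/5z).

Solve |R(x)|<1 on ℝ⁻.
x=-1.24: |R|=0.0064
R=−1: 1+4/5x = −1+1/5x ⇒ -3/5x=2 ⇒ x=2/(-3/5)=-3.3333
Confirm numerically:
  x=-2.604: |R|=0.71226 <1
  x=-1.972: |R|=0.41423 <1
  x=-1.533: |R|=0.17327 <1
  x=-1.395: |R|=0.09070 <1
  x=-3.524: |R|=1.06710 >1
  x=-3.447: |R|=1.04037 >1
Stable set (-3.3333, 0).

(-3.3333, 0).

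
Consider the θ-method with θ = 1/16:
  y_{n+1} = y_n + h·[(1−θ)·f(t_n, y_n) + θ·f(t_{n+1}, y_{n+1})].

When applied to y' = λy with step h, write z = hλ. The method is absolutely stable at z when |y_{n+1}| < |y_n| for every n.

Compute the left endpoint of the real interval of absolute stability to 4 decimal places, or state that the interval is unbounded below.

z* = -2.2857.

With y'=λy (z=hλ):
  y_{n+1} = y_n + z·[15/16·y_n + 1/16·y_{n+1}] ⇒ (1 − 1/16z)y_{n+1} = (1 + 15/16z)y_n
  Hence R(z) = (1 + 15/16z)/(1 − 1/16z).

Find x<0 with |R(x)|<1.
x=-1.23: |R|=0.1422
R=−1: 1+15/16x = −1+1/16x ⇒ -7/8x=2 ⇒ x=2/(-7/8)=-2.2857
Confirm numerically:
  x=-2.174: |R|=0.91394 <1
  x=-1.698: |R|=0.53509 <1
  x=-1.676: |R|=0.51709 <1
  x=-1.234: |R|=0.14564 <1
  x=-2.652: |R|=1.27493 >1
  x=-2.419: |R|=1.10131 >1
Interval (-2.2857, 0).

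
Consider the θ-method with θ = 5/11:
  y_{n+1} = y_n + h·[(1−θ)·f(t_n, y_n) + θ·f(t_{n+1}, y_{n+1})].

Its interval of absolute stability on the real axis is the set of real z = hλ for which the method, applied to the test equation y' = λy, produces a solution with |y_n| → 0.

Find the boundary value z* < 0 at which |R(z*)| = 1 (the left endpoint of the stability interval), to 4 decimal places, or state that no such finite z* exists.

z* = -22.0000.

Set f=λy, z=hλ:
  y_{n+1} = y_n + z·[6/11·y_n + 5/11·y_{n+1}] ⇒ (1 − 5/11z)y_{n+1} = (1 + 6/11z)y_n
  R(z) = (1 + 6/11z)/(1 − 5/11z).

Need |R(x)|<1, x<0.
x=-1.16: |R|=0.2405
R=−1: 1+6/11x = −1+5/11x ⇒ -1/11x=2 ⇒ x=2/(-1/11)=-22.0000
Confirm numerically:
  x=-17.694: |R|=0.95671 <1
  x=-17.276: |R|=0.95149 <1
  x=-16.215: |R|=0.93717 <1
  x=-22.292: |R|=1.00238 >1
  x=-22.088: |R|=1.00072 >1
  x=-22.053: |R|=1.00044 >1
Interval (-22.0000, 0).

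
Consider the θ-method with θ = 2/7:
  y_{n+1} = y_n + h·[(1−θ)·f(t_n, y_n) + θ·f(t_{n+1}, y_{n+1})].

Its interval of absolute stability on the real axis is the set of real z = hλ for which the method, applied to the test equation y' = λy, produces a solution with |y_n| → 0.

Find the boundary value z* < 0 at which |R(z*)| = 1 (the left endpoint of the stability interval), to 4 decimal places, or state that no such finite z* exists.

left endpoint -4.6667.

Set f=λy, z=hλ:
  y_{n+1} = y_n + z·[5/7·y_n + 2/7·y_{n+1}] ⇒ (1 − 2/7z)y_{n+1} = (1 + 5/7z)y_n
  Hence R(z) = (1 + 5/7z)/(1 − 2/7z).

Solve |R(x)|<1 on ℝ⁻.
x=-1.18: |R|=0.1175
R=−1: 1+5/7x = −1+2/7x ⇒ -3/7x=2 ⇒ x=2/(-3/7)=-4.6667
Confirm numerically:
  x=-4.472: |R|=0.96337 <1
  x=-4.161: |R|=0.90099 <1
  x=-2.276: |R|=0.37916 <1
  x=-2.047: |R|=0.29160 <1
  x=-5.205: |R|=1.09276 >1
  x=-5.191: |R|=1.09050 >1
Interval (-4.6667, 0).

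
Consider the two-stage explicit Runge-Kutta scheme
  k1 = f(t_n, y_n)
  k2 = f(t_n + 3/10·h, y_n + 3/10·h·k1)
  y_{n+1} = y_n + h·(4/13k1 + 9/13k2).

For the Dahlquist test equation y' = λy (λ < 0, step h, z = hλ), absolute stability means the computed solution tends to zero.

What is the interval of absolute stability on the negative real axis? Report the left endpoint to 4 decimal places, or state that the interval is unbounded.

Test eqn y'=λy, z=hλ:
  k1=λy_n ⇒ h·k1=z·y_n;  k2=λ(1+3/10z)y_n ⇒ h·k2=z(1+3/10z)y_n
  y_{n+1}/y_n = 1 + 4/13z + 9/13z(1+3/10z) = 1 + z + 27/130z²
  so R(z) = 1 + z + 27/130z².

Need |R(x)|<1, x<0.
x=-0.61: |R|=0.4673
R=1: x+27/130x²=0 ⇒ x=−130/27=-4.8148; min R=1−1/(4·27/130)=-0.2037>−1
Confirm numerically:
  x=-4.264: |R|=0.51220 <1
  x=-3.799: |R|=0.19850 <1
  x=-3.715: |R|=0.15141 <1
  x=-2.921: |R|=0.14892 <1
  x=-5.223: |R|=1.44279 >1
  x=-5.197: |R|=1.41252 >1
  x=-5.017: |R|=1.21068 >1
So |R|<1 on (-4.8148, 0).

(-4.8148, 0).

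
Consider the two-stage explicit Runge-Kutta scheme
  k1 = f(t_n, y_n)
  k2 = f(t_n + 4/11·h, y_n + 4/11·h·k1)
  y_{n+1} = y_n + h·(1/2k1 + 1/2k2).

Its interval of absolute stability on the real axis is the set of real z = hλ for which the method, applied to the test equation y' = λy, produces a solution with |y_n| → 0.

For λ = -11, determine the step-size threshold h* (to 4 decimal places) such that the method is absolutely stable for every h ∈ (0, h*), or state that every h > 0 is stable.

(-5.5000,0); λ=-11 ⇒ h* = (11/2)/11 = 0.5000.

On y'=λy, z=hλ:
  k1=λy_n ⇒ h·k1=z·y_n;  k2=λ(1+4/11z)y_n ⇒ h·k2=z(1+4/11z)y_n
  y_{n+1}/y_n = 1 + 1/2z + 1/2z(1+4/11z) = 1 + z + 2/11z²
  Hence R(z) = 1 + z + 2/11z².

Find x<0 with |R(x)|<1.
x=-1.35: |R|=0.0186
R=1: x+2/11x²=0 ⇒ x=−11/2=-5.5000; min R=1−1/(4·2/11)=-0.3750>−1
Confirm numerically:
  x=-5.117: |R|=0.64367 <1
  x=-4.587: |R|=0.23856 <1
  x=-3.096: |R|=0.35323 <1
  x=-5.967: |R|=1.50665 >1
  x=-5.764: |R|=1.27667 >1
  x=-5.663: |R|=1.16783 >1
So |R|<1 on (-5.5000, 0).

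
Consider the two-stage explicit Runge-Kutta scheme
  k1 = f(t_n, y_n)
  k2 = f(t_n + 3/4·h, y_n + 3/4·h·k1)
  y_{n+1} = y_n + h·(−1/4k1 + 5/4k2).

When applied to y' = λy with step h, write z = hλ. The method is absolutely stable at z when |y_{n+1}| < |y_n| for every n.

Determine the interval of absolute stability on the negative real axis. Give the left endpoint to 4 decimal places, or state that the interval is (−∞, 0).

(-1.0667, 0).

With y'=λy (z=hλ):
  k1=λy_n ⇒ h·k1=z·y_n;  k2=λ(1+3/4z)y_n ⇒ h·k2=z(1+3/4z)y_n
  y_{n+1}/y_n = 1 − 1/4z + 5/4z(1+3/4z) = 1 + z + 15/16z²
  Hence R(z) = 1 + z + 15/16z².

Find x<0 with |R(x)|<1.
x=-1.72: |R|=2.0535
R=1: x+15/16x²=0 ⇒ x=−16/15=-1.0667; min R=1−1/(4·15/16)=0.7333>−1
Confirm numerically:
  x=-1.030: |R|=0.96459 <1
  x=-0.750: |R|=0.77734 <1
  x=-0.514: |R|=0.73368 <1
  x=-1.451: |R|=1.52281 >1
  x=-1.186: |R|=1.13268 >1
So |R|<1 on (-1.0667, 0).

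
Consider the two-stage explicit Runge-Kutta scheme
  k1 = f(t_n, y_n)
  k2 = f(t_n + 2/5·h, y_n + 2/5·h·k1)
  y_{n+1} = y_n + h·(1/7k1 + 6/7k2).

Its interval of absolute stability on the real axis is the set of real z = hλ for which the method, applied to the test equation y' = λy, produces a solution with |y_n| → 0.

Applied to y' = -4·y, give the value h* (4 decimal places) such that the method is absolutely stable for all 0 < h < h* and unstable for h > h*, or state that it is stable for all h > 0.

On y'=λy, z=hλ:
  k1=λy_n ⇒ h·k1=z·y_n;  k2=λ(1+2/5z)y_n ⇒ h·k2=z(1+2/5z)y_n
  y_{n+1}/y_n = 1 + 1/7z + 6/7z(1+2/5z) = 1 + z + 12/35z²
  R(z) = 1 + z + 12/35z².

Need |R(x)|<1, x<0.
x=-0.78: |R|=0.4286
R=1: x+12/35x²=0 ⇒ x=−35/12=-2.9167; min R=1−1/(4·12/35)=0.2708>−1
Confirm numerically:
  x=-2.599: |R|=0.71693 <1
  x=-1.994: |R|=0.36921 <1
  x=-1.762: |R|=0.30245 <1
  x=-3.257: |R|=1.38005 >1
  x=-3.159: |R|=1.26247 >1
  x=-3.128: |R|=1.22665 >1
Interval (-2.9167, 0).

(-2.9167,0); λ=-4 ⇒ h* = (35/12)/4 = 0.7292.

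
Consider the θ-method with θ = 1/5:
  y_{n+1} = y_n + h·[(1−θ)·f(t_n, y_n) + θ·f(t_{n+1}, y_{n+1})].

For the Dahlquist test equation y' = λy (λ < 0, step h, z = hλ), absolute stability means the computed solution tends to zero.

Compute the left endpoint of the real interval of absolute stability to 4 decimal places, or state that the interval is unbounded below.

left endpoint -3.3333.

Set f=λy, z=hλ:
  y_{n+1} = y_n + z·[4/5·y_n + 1/5·y_{n+1}] ⇒ (1 − 1/5z)y_{n+1} = (1 + 4/5z)y_n
  ⇒ R(z) = (1 + 4/5z)/(1 − 1/5z).

Find x<0 with |R(x)|<1.
x=-1.45: |R|=0.1240
R=−1: 1+4/5x = −1+1/5x ⇒ -3/5x=2 ⇒ x=2/(-3/5)=-3.3333
Confirm numerically:
  x=-2.652: |R|=0.73288 <1
  x=-2.551: |R|=0.68918 <1
  x=-1.784: |R|=0.31486 <1
  x=-3.735: |R|=1.13795 >1
  x=-3.515: |R|=1.06400 >1
Interval (-3.3333, 0).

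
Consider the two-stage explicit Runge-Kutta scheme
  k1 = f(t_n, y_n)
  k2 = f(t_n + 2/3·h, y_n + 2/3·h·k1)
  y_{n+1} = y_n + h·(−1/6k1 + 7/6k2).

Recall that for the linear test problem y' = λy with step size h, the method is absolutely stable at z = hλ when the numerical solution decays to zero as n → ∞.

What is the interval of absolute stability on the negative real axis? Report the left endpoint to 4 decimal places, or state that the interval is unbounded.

(-1.2857, 0).

With y'=λy (z=hλ):
  k1=λy_n ⇒ h·k1=z·y_n;  k2=λ(1+2/3z)y_n ⇒ h·k2=z(1+2/3z)y_n
  y_{n+1}/y_n = 1 − 1/6z + 7/6z(1+2/3z) = 1 + z + 7/9z²
  Hence R(z) = 1 + z + 7/9z².

Need |R(x)|<1, x<0.
x=-0.53: |R|=0.6885
R=1: x+7/9x²=0 ⇒ x=−9/7=-1.2857; min R=1−1/(4·7/9)=0.6786>−1
Confirm numerically:
  x=-1.253: |R|=0.96812 <1
  x=-1.207: |R|=0.92610 <1
  x=-0.666: |R|=0.67899 <1
  x=-1.852: |R|=1.81570 >1
  x=-1.687: |R|=1.52653 >1
  x=-1.316: |R|=1.03100 >1
Stable set (-1.2857, 0).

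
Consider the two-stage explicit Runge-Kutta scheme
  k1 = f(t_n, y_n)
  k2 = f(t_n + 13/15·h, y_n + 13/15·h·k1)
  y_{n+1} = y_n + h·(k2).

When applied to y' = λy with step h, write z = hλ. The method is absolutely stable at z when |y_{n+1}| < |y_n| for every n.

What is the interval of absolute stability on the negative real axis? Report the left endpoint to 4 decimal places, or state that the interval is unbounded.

On y'=λy, z=hλ:
  k1=λy_n ⇒ h·k1=z·y_n;  k2=λ(1+13/15z)y_n ⇒ h·k2=z(1+13/15z)y_n
  y_{n+1}/y_n = 1 + z(1+13/15z) = 1 + z + 13/15z²
  ⇒ R(z) = 1 + z + 13/15z².

Solve |R(x)|<1 on ℝ⁻.
x=-0.83: |R|=0.7670
R=1: x+13/15x²=0 ⇒ x=−15/13=-1.1538; min R=1−1/(4·13/15)=0.7115>−1
Confirm numerically:
  x=-0.780: |R|=0.74728 <1
  x=-0.625: |R|=0.71354 <1
  x=-0.619: |R|=0.71307 <1
  x=-0.604: |R|=0.71217 <1
  x=-1.469: |R|=1.40123 >1
  x=-1.325: |R|=1.19654 >1
Stable set (-1.1538, 0).

z∈(-1.1538,0).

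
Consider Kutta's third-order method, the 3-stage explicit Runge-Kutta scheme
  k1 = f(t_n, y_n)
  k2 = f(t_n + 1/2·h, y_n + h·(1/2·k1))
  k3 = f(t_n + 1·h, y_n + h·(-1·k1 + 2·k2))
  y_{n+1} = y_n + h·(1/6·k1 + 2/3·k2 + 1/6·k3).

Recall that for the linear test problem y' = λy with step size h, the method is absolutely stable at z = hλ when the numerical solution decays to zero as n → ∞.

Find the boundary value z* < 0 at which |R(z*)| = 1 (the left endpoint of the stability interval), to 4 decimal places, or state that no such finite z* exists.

Test eqn y'=λy, z=hλ:
  order 3, 3-stage ⇒ R(z)=1+z+z^2/2+z^3/6
  (e.g. R(-0.75)=0.46094, |R|=0.46094)

Need |R(x)|<1, x<0.
x=-0.75: |R|=0.4609
|R(-2.36)|=0.7659 |R(-0.89)|=0.3886 |R(-0.56)|=0.5675
Bisect:
  x_lo=-3.3547 |R|=3.0199  x_hi=-0.3091 |R|=0.7338
  mid=-1.83187 |R|=0.17855 →hi
  mid=-2.59327 |R|=1.13739 →lo
  mid=-2.21257 |R|=0.57010 →hi
  mid=-2.40292 |R|=0.82833 →hi
  mid=-2.49809 |R|=0.97607 →hi
  mid=-2.54568 |R|=1.05498 →lo
  mid=-2.52189 |R|=1.01509 →lo
  mid=-2.50999 |R|=0.99547 →hi
  ...
  [-2.51278,-2.51259] ⇒ x*=-2.5127
So |R|<1 on (-2.5127, 0).

left endpoint -2.5127.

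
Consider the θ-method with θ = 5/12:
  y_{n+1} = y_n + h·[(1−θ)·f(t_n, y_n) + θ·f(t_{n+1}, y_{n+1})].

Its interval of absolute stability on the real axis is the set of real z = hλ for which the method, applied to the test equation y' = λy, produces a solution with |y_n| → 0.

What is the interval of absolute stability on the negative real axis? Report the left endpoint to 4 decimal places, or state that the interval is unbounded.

z∈(-12.0000,0).

With y'=λy (z=hλ):
  y_{n+1} = y_n + z·[7/12·y_n + 5/12·y_{n+1}] ⇒ (1 − 5/12z)y_{n+1} = (1 + 7/12z)y_n
  R(z) = (1 + 7/12z)/(1 − 5/12z).

Find x<0 with |R(x)|<1.
x=-0.59: |R|=0.5264
R=−1: 1+7/12x = −1+5/12x ⇒ -1/6x=2 ⇒ x=2/(-1/6)=-12.0000
Confirm numerically:
  x=-9.481: |R|=0.91519 <1
  x=-9.155: |R|=0.90151 <1
  x=-7.718: |R|=0.83072 <1
  x=-6.474: |R|=0.75091 <1
  x=-12.364: |R|=1.00986 >1
  x=-12.183: |R|=1.00502 >1
So |R|<1 on (-12.0000, 0).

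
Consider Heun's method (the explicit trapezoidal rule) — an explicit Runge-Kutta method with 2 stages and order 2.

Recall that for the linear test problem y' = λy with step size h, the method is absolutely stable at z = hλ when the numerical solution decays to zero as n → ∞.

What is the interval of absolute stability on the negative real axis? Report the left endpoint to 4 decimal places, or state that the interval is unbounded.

z∈(-2.0000,0).

Test eqn y'=λy, z=hλ:
  order 2, 2-stage ⇒ R(z)=1+z+z^2/2
  (e.g. R(-0.33)=0.72445, |R|=0.72445)

Solve |R(x)|<1 on ℝ⁻.
x=-0.33: |R|=0.7245
|R(-1.99)|=0.9900 |R(-1.96)|=0.9608 |R(-1.89)|=0.8960
Bisect:
  x_lo=-2.3860 |R|=1.4604  x_hi=-0.2290 |R|=0.7972
  mid=-1.30747 |R|=0.54727 →hi
  mid=-1.84671 |R|=0.85846 →hi
  mid=-2.11633 |R|=1.12310 →lo
  mid=-1.98152 |R|=0.98169 →hi
  mid=-2.04893 |R|=1.05012 →lo
  mid=-2.01522 |R|=1.01534 →lo
  mid=-1.99837 |R|=0.99837 →hi
  mid=-2.00680 |R|=1.00682 →lo
  mid=-2.00259 |R|=1.00259 →lo
  mid=-2.00048 |R|=1.00048 →lo
  ...
  [-2.00008,-1.99995] ⇒ x*=-2.0000
Interval (-2.0000, 0).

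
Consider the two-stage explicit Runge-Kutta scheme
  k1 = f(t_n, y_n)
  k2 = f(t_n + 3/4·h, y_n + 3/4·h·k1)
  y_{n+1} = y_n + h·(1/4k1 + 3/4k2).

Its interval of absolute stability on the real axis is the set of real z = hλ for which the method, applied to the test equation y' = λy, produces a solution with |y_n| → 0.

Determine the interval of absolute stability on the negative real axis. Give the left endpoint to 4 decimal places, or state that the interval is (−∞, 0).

z∈(-1.7778,0).

Set f=λy, z=hλ:
  k1=λy_n ⇒ h·k1=z·y_n;  k2=λ(1+3/4z)y_n ⇒ h·k2=z(1+3/4z)y_n
  y_{n+1}/y_n = 1 + 1/4z + 3/4z(1+3/4z) = 1 + z + 9/16z²
  ⇒ R(z) = 1 + z + 9/16z².

Find x<0 with |R(x)|<1.
x=-1.16: |R|=0.5969
R=1: x+9/16x²=0 ⇒ x=−16/9=-1.7778; min R=1−1/(4·9/16)=0.5556>−1
Confirm numerically:
  x=-1.546: |R|=0.79844 <1
  x=-1.320: |R|=0.66010 <1
  x=-1.018: |R|=0.56493 <1
  x=-0.728: |R|=0.57012 <1
  x=-2.338: |R|=1.73676 >1
  x=-2.196: |R|=1.51661 >1
So |R|<1 on (-1.7778, 0).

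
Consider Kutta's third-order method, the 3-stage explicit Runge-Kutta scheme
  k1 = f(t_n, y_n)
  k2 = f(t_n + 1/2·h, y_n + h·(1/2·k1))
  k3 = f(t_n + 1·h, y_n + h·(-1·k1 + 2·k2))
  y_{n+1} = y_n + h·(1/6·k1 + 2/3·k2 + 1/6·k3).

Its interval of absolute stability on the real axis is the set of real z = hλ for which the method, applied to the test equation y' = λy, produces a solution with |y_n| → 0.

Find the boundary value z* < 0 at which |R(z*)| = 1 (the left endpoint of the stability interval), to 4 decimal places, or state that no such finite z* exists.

With y'=λy (z=hλ):
  order 3, 3-stage ⇒ R(z)=1+z+z^2/2+z^3/6
  (e.g. R(-0.71)=0.48240, |R|=0.48240)

Need |R(x)|<1, x<0.
x=-0.71: |R|=0.4824
|R(-2.48)|=0.9470 |R(-2.45)|=0.8998 |R(-2.04)|=0.3741
Bisect:
  x_lo=-3.0933 |R|=2.2422  x_hi=-0.1972 |R|=0.8210
  mid=-1.64528 |R|=0.03409 →hi
  mid=-2.36931 |R|=0.77924 →hi
  mid=-2.73133 |R|=1.39728 →lo
  mid=-2.55032 |R|=1.06286 →lo
  mid=-2.45982 |R|=0.91507 →hi
  mid=-2.50507 |R|=0.98742 →hi
  mid=-2.52770 |R|=1.02475 →lo
  mid=-2.51638 |R|=1.00599 →lo
  mid=-2.51073 |R|=0.99668 →hi
  mid=-2.51355 |R|=1.00133 →lo
  ...
  [-2.51285,-2.51267] ⇒ x*=-2.5127
Stable set (-2.5127, 0).

z* = -2.5127.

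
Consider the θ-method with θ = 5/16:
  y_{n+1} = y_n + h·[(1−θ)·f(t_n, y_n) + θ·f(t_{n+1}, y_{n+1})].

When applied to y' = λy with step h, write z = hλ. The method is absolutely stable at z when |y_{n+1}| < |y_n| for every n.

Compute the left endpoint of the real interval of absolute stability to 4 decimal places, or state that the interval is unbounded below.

z* = -5.3333.

With y'=λy (z=hλ):
  y_{n+1} = y_n + z·[11/16·y_n + 5/16·y_{n+1}] ⇒ (1 − 5/16z)y_{n+1} = (1 + 11/16z)y_n
  ⇒ R(z) = (1 + 11/16z)/(1 − 5/16z).

Boundary: |R(x)|=1, x<0.
x=-1.05: |R|=0.2094
R=−1: 1+11/16x = −1+5/16x ⇒ -3/8x=2 ⇒ x=2/(-3/8)=-5.3333
Confirm numerically:
  x=-4.616: |R|=0.88987 <1
  x=-2.629: |R|=0.44327 <1
  x=-2.268: |R|=0.32729 <1
  x=-5.567: |R|=1.03198 >1
  x=-5.488: |R|=1.02136 >1
Interval (-5.3333, 0).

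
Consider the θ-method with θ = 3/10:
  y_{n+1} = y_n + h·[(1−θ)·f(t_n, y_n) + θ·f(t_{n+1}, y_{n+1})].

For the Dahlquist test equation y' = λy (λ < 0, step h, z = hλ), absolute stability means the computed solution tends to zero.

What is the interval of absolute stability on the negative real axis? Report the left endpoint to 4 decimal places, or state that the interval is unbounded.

Test eqn y'=λy, z=hλ:
  y_{n+1} = y_n + z·[7/10·y_n + 3/10·y_{n+1}] ⇒ (1 − 3/10z)y_{n+1} = (1 + 7/10z)y_n
  so R(z) = (1 + 7/10z)/(1 − 3/10z).

Solve |R(x)|<1 on ℝ⁻.
x=-0.69: |R|=0.4283
R=−1: 1+7/10x = −1+3/10x ⇒ -2/5x=2 ⇒ x=2/(-2/5)=-5.0000
Confirm numerically:
  x=-4.445: |R|=0.90486 <1
  x=-4.404: |R|=0.89729 <1
  x=-2.750: |R|=0.50685 <1
  x=-5.544: |R|=1.08171 >1
  x=-5.330: |R|=1.05079 >1
  x=-5.203: |R|=1.03171 >1
So |R|<1 on (-5.0000, 0).

(-5.0000, 0).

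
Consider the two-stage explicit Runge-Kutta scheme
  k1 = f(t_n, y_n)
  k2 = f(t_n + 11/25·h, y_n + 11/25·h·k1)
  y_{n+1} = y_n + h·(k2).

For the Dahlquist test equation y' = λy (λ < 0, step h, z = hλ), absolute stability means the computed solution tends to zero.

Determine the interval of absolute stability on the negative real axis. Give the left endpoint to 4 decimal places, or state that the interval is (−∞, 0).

Test eqn y'=λy, z=hλ:
  k1=λy_n ⇒ h·k1=z·y_n;  k2=λ(1+11/25z)y_n ⇒ h·k2=z(1+11/25z)y_n
  y_{n+1}/y_n = 1 + z(1+11/25z) = 1 + z + 11/25z²
  Hence R(z) = 1 + z + 11/25z².

Need |R(x)|<1, x<0.
x=-1.14: |R|=0.4318
R=1: x+11/25x²=0 ⇒ x=−25/11=-2.2727; min R=1−1/(4·11/25)=0.4318>−1
Confirm numerically:
  x=-1.577: |R|=0.51725 <1
  x=-1.197: |R|=0.43344 <1
  x=-1.062: |R|=0.43425 <1
  x=-1.044: |R|=0.43557 <1
  x=-2.629: |R|=1.41212 >1
  x=-2.623: |R|=1.40426 >1
  x=-2.592: |R|=1.36412 >1
Stable set (-2.2727, 0).

z∈(-2.2727,0).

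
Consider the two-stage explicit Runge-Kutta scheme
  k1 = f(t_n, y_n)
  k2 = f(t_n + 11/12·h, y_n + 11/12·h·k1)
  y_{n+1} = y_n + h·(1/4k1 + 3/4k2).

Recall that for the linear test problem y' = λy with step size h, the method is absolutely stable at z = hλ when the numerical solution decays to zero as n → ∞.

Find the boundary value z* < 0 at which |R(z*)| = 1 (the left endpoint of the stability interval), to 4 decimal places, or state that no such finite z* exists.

z* = -1.4545.

On y'=λy, z=hλ:
  k1=λy_n ⇒ h·k1=z·y_n;  k2=λ(1+11/12z)y_n ⇒ h·k2=z(1+11/12z)y_n
  y_{n+1}/y_n = 1 + 1/4z + 3/4z(1+11/12z) = 1 + z + 11/16z²
  R(z) = 1 + z + 11/16z².

Need |R(x)|<1, x<0.
x=-0.85: |R|=0.6467
R=1: x+11/16x²=0 ⇒ x=−16/11=-1.4545; min R=1−1/(4·11/16)=0.6364>−1
Confirm numerically:
  x=-1.372: |R|=0.92214 <1
  x=-1.225: |R|=0.80668 <1
  x=-1.060: |R|=0.71247 <1
  x=-0.896: |R|=0.65594 <1
  x=-1.841: |R|=1.48913 >1
  x=-1.837: |R|=1.48302 >1
  x=-1.713: |R|=1.30438 >1
So |R|<1 on (-1.4545, 0).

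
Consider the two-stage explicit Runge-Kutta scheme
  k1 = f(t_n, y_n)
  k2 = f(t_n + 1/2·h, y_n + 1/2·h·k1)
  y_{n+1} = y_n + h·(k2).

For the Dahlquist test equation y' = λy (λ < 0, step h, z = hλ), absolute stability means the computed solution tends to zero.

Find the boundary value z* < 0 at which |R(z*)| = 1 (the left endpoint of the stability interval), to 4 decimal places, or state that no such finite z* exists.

Test eqn y'=λy, z=hλ:
  k1=λy_n ⇒ h·k1=z·y_n;  k2=λ(1+1/2z)y_n ⇒ h·k2=z(1+1/2z)y_n
  y_{n+1}/y_n = 1 + z(1+1/2z) = 1 + z + 1/2z²
  Hence R(z) = 1 + z + 1/2z².

Boundary: |R(x)|=1, x<0.
x=-0.91: |R|=0.5041
R=1: x+1/2x²=0 ⇒ x=−2=-2.0000; min R=1−1/(4·1/2)=0.5000>−1
Confirm numerically:
  x=-1.510: |R|=0.63005 <1
  x=-0.944: |R|=0.50157 <1
  x=-0.941: |R|=0.50174 <1
  x=-2.445: |R|=1.54401 >1
  x=-2.334: |R|=1.38978 >1
  x=-2.043: |R|=1.04392 >1
So |R|<1 on (-2.0000, 0).

left endpoint -2.0000.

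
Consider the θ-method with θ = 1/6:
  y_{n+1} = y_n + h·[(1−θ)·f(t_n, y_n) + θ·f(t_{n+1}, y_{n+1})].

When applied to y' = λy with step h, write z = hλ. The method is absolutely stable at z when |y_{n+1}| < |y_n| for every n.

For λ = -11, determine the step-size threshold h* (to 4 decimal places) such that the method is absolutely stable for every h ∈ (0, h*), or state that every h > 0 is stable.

(-3.0000,0); λ=-11 ⇒ h* = (3)/11 = 0.2727.

On y'=λy, z=hλ:
  y_{n+1} = y_n + z·[5/6·y_n + 1/6·y_{n+1}] ⇒ (1 − 1/6z)y_{n+1} = (1 + 5/6z)y_n
  so R(z) = (1 + 5/6z)/(1 − 1/6z).

Solve |R(x)|<1 on ℝ⁻.
x=-1.69: |R|=0.3186
R=−1: 1+5/6x = −1+1/6x ⇒ -2/3x=2 ⇒ x=2/(-2/3)=-3.0000
Confirm numerically:
  x=-2.512: |R|=0.77068 <1
  x=-1.956: |R|=0.47511 <1
  x=-1.788: |R|=0.37750 <1
  x=-3.495: |R|=1.20853 >1
  x=-3.157: |R|=1.06858 >1
So |R|<1 on (-3.0000, 0).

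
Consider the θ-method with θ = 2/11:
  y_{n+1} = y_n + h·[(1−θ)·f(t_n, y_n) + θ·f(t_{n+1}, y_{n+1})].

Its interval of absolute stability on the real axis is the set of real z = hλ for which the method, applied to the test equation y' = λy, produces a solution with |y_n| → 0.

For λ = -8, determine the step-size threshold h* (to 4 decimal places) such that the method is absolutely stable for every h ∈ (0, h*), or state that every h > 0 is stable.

With y'=λy (z=hλ):
  y_{n+1} = y_n + z·[9/11·y_n + 2/11·y_{n+1}] ⇒ (1 − 2/11z)y_{n+1} = (1 + 9/11z)y_n
  R(z) = (1 + 9/11z)/(1 − 2/11z).

Boundary: |R(x)|=1, x<0.
x=-1.13: |R|=0.0626
R=−1: 1+9/11x = −1+2/11x ⇒ -7/11x=2 ⇒ x=2/(-7/11)=-3.1429
Confirm numerically:
  x=-2.776: |R|=0.84485 <1
  x=-2.140: |R|=0.54058 <1
  x=-1.957: |R|=0.44341 <1
  x=-1.550: |R|=0.20922 <1
  x=-3.541: |R|=1.15413 >1
  x=-3.289: |R|=1.05820 >1
  x=-3.189: |R|=1.01859 >1
Interval (-3.1429, 0).

(-3.1429,0); λ=-8 ⇒ h* = (22/7)/8 = 0.3929.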